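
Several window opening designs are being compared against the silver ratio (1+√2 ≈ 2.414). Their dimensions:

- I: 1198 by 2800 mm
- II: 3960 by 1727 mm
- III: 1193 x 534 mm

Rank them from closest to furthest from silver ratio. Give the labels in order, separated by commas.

I, II, III

Ratios: I = 2800 / 1198 ≈ 2.337; II = 3960 / 1727 ≈ 2.293; III = 1193 / 534 ≈ 2.234.
|Δ from 2.414|: I 0.077; II 0.121; III 0.180.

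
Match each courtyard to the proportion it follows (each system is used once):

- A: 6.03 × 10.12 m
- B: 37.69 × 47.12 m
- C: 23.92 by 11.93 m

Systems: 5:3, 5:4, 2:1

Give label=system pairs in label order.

A=5:3, B=5:4, C=2:1

Ratios: A ≈ 1.678; B ≈ 1.250; C ≈ 2.005.
Targets: 5:3 ≈ 1.667; 5:4 ≈ 1.250; 2:1 ≈ 2.000.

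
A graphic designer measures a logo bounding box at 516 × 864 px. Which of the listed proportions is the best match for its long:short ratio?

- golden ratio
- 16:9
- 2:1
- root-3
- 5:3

5:3

864/516 ≈ 1.674. Nearest candidates are 5:3 (1.667, off by 0.007) and golden ratio (1.618, off by 0.056).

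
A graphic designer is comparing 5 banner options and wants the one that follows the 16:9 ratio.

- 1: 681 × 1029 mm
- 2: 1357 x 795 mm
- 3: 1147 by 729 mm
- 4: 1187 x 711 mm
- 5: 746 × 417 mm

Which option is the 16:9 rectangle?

Ratios (long/short): 1 ≈ 1.511; 2 ≈ 1.707; 3 ≈ 1.573; 4 ≈ 1.669; 5 ≈ 1.789.
16:9 ≈ 1.778; option 5 is nearest (Δ 0.011).

5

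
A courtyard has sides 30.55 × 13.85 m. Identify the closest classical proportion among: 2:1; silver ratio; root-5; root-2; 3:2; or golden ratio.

root-5

Ratio = 30.55 / 13.85 ≈ 2.206.
Distances: 2:1 2.000 (Δ 0.206); silver ratio 2.414 (Δ 0.208); root-5 2.236 (Δ 0.030); root-2 1.414 (Δ 0.792); 3:2 1.500 (Δ 0.706); golden ratio 1.618 (Δ 0.588).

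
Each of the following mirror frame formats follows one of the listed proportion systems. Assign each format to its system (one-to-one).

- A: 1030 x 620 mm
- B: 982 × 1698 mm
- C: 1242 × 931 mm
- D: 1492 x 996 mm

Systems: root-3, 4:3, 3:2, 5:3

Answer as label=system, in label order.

A=5:3, B=root-3, C=4:3, D=3:2

Ratios: A ≈ 1.661; B ≈ 1.729; C ≈ 1.334; D ≈ 1.498.
Targets: root-3 ≈ 1.732; 4:3 ≈ 1.333; 3:2 ≈ 1.500; 5:3 ≈ 1.667.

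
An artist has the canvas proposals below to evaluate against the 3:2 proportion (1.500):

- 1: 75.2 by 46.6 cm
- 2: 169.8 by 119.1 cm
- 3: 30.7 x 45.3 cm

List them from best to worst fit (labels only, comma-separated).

3, 2, 1

Ratios: 1 = 75.2 / 46.6 ≈ 1.614; 2 = 169.8 / 119.1 ≈ 1.426; 3 = 45.3 / 30.7 ≈ 1.476.
|Δ from 1.500|: 1 0.114; 2 0.074; 3 0.024.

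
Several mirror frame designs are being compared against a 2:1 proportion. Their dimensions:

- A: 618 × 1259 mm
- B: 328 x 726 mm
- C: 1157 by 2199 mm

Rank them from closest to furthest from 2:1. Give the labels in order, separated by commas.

A: 1259/618 ≈ 2.037 → |2.037 − 2.000| = 0.037
B: 726/328 ≈ 2.213 → |2.213 − 2.000| = 0.213
C: 2199/1157 ≈ 1.901 → |1.901 − 2.000| = 0.099

A, C, B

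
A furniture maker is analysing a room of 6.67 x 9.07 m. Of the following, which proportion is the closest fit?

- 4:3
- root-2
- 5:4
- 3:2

4:3

9.07/6.67 ≈ 1.360. Nearest candidates are 4:3 (1.333, off by 0.027) and root-2 (1.414, off by 0.054).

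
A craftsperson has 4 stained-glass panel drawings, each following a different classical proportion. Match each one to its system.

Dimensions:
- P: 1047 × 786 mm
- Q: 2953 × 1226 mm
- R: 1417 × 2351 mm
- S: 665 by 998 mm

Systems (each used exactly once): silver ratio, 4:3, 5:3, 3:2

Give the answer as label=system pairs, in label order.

Ratios: P ≈ 1.332; Q ≈ 2.409; R ≈ 1.659; S ≈ 1.501.
Targets: silver ratio ≈ 2.414; 4:3 ≈ 1.333; 5:3 ≈ 1.667; 3:2 ≈ 1.500.

P=4:3, Q=silver ratio, R=5:3, S=3:2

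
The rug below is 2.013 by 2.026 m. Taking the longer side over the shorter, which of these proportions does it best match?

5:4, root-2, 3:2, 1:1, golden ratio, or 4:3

1:1

Ratio = 2.026 / 2.013 ≈ 1.006.
Distances: 5:4 1.250 (Δ 0.244); root-2 1.414 (Δ 0.408); 3:2 1.500 (Δ 0.494); 1:1 1.000 (Δ 0.006); golden ratio 1.618 (Δ 0.612); 4:3 1.333 (Δ 0.327).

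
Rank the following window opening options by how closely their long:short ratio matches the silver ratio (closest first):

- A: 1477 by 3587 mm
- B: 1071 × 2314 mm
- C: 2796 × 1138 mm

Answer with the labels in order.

A, C, B

A: 3587/1477 ≈ 2.429 → |2.429 − 2.414| = 0.015
B: 2314/1071 ≈ 2.161 → |2.161 − 2.414| = 0.253
C: 2796/1138 ≈ 2.457 → |2.457 − 2.414| = 0.043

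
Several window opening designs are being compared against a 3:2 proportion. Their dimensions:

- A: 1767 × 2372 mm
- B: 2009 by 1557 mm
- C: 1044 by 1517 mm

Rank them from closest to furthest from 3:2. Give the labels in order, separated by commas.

Ratios: A = 2372 / 1767 ≈ 1.342; B = 2009 / 1557 ≈ 1.290; C = 1517 / 1044 ≈ 1.453.
|Δ from 1.500|: A 0.158; B 0.210; C 0.047.

C, A, B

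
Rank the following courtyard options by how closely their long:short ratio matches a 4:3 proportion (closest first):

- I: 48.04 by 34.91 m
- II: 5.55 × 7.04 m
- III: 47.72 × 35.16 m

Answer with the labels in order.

Ratios: I = 48.04 / 34.91 ≈ 1.376; II = 7.04 / 5.55 ≈ 1.268; III = 47.72 / 35.16 ≈ 1.357.
|Δ from 1.333|: I 0.043; II 0.065; III 0.024.

III, I, II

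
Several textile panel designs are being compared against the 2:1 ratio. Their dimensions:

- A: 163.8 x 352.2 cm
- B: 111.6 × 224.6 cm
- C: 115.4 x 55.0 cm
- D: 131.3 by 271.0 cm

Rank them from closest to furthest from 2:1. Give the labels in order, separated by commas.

Ratios: A = 352.2 / 163.8 ≈ 2.150; B = 224.6 / 111.6 ≈ 2.013; C = 115.4 / 55.0 ≈ 2.098; D = 271.0 / 131.3 ≈ 2.064.
|Δ from 2.000|: A 0.150; B 0.013; C 0.098; D 0.064.

B, D, C, A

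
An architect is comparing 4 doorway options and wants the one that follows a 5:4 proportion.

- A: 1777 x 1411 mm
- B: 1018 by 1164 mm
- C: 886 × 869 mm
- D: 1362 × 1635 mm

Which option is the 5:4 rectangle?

A

Ratios (long/short): A ≈ 1.259; B ≈ 1.143; C ≈ 1.020; D ≈ 1.200.
5:4 ≈ 1.250; option A is nearest (Δ 0.009).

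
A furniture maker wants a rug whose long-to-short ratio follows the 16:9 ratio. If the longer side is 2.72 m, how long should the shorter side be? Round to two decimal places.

1.53 m

16:9 ≈ 1.77778.
Shorter side = 2.72 ÷ 1.77778 ≈ 1.5300 → 1.53 m.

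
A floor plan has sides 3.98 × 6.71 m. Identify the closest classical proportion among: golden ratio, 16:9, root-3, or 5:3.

5:3

Ratio = 6.71 / 3.98 ≈ 1.686.
Distances: golden ratio 1.618 (Δ 0.068); 16:9 1.778 (Δ 0.092); root-3 1.732 (Δ 0.046); 5:3 1.667 (Δ 0.019).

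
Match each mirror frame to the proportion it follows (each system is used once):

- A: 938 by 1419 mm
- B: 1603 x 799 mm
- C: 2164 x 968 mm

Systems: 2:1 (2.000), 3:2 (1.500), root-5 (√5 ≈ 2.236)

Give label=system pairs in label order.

A=3:2, B=2:1, C=root-5

A = 1419/938 ≈ 1.513 → 3:2 (1.500)
B = 1603/799 ≈ 2.006 → 2:1 (2.000)
C = 2164/968 ≈ 2.236 → root-5 (2.236)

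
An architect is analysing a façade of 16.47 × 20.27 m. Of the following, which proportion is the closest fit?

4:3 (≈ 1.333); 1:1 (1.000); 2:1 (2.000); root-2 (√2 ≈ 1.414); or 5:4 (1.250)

5:4

Ratio = 20.27 / 16.47 ≈ 1.231.
Distances: 4:3 1.333 (Δ 0.102); 1:1 1.000 (Δ 0.231); 2:1 2.000 (Δ 0.769); root-2 1.414 (Δ 0.183); 5:4 1.250 (Δ 0.019).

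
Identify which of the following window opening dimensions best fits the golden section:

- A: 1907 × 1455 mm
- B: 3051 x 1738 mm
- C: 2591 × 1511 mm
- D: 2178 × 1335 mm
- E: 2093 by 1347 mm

D

Ratios (long/short): A ≈ 1.311; B ≈ 1.755; C ≈ 1.715; D ≈ 1.631; E ≈ 1.554.
golden ratio ≈ 1.618; option D is nearest (Δ 0.013).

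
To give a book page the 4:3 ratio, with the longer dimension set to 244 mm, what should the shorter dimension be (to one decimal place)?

4:3 ≈ 1.33333.
Shorter side = 244 ÷ 1.33333 ≈ 183.000 → 183.0 mm.

183.0 mm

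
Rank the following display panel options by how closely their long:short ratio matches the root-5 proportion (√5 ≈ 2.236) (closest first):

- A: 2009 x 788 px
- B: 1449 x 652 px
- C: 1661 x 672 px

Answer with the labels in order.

Ratios: A = 2009 / 788 ≈ 2.549; B = 1449 / 652 ≈ 2.222; C = 1661 / 672 ≈ 2.472.
|Δ from 2.236|: A 0.313; B 0.014; C 0.236.

B, C, A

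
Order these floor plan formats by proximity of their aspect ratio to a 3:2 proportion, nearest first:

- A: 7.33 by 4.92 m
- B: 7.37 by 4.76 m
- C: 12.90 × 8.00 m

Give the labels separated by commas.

A, B, C

A: 7.33/4.92 ≈ 1.490 → |1.490 − 1.500| = 0.010
B: 7.37/4.76 ≈ 1.548 → |1.548 − 1.500| = 0.048
C: 12.90/8.00 ≈ 1.613 → |1.613 − 1.500| = 0.113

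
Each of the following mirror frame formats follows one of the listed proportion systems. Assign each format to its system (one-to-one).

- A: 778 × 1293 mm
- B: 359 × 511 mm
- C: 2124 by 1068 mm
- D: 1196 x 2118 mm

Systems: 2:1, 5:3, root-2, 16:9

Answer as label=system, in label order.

Ratios: A ≈ 1.662; B ≈ 1.423; C ≈ 1.989; D ≈ 1.771.
Targets: 2:1 ≈ 2.000; 5:3 ≈ 1.667; root-2 ≈ 1.414; 16:9 ≈ 1.778.

A=5:3, B=root-2, C=2:1, D=16:9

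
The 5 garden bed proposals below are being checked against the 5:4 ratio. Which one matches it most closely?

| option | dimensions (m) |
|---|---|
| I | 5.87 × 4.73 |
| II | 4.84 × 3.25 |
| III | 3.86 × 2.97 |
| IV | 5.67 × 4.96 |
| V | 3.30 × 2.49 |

I

Ratios (long/short): I ≈ 1.241; II ≈ 1.489; III ≈ 1.300; IV ≈ 1.143; V ≈ 1.325.
5:4 ≈ 1.250; option I is nearest (Δ 0.009).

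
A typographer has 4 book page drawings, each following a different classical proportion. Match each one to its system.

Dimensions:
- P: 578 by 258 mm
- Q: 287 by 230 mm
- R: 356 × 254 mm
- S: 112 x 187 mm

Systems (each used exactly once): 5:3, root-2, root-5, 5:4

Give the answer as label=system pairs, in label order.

P=root-5, Q=5:4, R=root-2, S=5:3

P = 578/258 ≈ 2.240 → root-5 (2.236)
Q = 287/230 ≈ 1.248 → 5:4 (1.250)
R = 356/254 ≈ 1.402 → root-2 (1.414)
S = 187/112 ≈ 1.670 → 5:3 (1.667)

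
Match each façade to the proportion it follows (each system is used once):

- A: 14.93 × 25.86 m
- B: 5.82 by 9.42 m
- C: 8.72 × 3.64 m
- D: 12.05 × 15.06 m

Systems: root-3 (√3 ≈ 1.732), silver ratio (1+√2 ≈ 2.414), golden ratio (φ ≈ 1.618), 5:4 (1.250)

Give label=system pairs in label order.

A = 25.86/14.93 ≈ 1.732 → root-3 (1.732)
B = 9.42/5.82 ≈ 1.619 → golden ratio (1.618)
C = 8.72/3.64 ≈ 2.396 → silver ratio (2.414)
D = 15.06/12.05 ≈ 1.250 → 5:4 (1.250)

A=root-3, B=golden ratio, C=silver ratio, D=5:4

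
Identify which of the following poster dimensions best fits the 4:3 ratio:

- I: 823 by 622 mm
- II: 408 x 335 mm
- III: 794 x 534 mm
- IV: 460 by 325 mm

I

Ratios (long/short): I ≈ 1.323; II ≈ 1.218; III ≈ 1.487; IV ≈ 1.415.
4:3 ≈ 1.333; option I is nearest (Δ 0.010).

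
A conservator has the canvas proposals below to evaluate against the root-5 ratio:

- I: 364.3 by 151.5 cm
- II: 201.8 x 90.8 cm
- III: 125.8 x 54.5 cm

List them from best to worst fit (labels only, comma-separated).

I: 364.3/151.5 ≈ 2.405 → |2.405 − 2.236| = 0.169
II: 201.8/90.8 ≈ 2.222 → |2.222 − 2.236| = 0.014
III: 125.8/54.5 ≈ 2.308 → |2.308 − 2.236| = 0.072

II, III, I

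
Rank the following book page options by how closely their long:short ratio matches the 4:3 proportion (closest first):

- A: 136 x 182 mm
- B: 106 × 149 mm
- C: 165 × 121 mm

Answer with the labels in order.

A, C, B

Ratios: A = 182 / 136 ≈ 1.338; B = 149 / 106 ≈ 1.406; C = 165 / 121 ≈ 1.364.
|Δ from 1.333|: A 0.005; B 0.073; C 0.031.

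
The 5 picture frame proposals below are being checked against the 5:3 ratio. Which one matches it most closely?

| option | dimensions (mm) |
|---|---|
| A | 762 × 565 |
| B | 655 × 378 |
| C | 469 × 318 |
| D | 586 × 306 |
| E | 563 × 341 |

Ratios (long/short): A ≈ 1.349; B ≈ 1.733; C ≈ 1.475; D ≈ 1.915; E ≈ 1.651.
5:3 ≈ 1.667; option E is nearest (Δ 0.016).

E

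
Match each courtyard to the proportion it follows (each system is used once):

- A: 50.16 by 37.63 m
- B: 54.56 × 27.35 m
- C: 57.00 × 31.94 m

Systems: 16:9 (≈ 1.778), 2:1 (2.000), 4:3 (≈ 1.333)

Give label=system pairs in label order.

A=4:3, B=2:1, C=16:9

Ratios: A ≈ 1.333; B ≈ 1.995; C ≈ 1.785.
Targets: 16:9 ≈ 1.778; 2:1 ≈ 2.000; 4:3 ≈ 1.333.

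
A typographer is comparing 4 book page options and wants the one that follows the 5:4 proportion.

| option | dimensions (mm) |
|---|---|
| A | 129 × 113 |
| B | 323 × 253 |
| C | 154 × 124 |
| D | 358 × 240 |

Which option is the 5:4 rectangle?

C

Ratios (long/short): A ≈ 1.142; B ≈ 1.277; C ≈ 1.242; D ≈ 1.492.
5:4 ≈ 1.250; option C is nearest (Δ 0.008).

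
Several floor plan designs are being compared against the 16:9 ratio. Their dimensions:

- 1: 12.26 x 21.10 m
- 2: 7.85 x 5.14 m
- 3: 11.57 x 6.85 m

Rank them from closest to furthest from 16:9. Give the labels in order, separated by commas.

1: 21.10/12.26 ≈ 1.721 → |1.721 − 1.778| = 0.057
2: 7.85/5.14 ≈ 1.527 → |1.527 − 1.778| = 0.251
3: 11.57/6.85 ≈ 1.689 → |1.689 − 1.778| = 0.089

1, 3, 2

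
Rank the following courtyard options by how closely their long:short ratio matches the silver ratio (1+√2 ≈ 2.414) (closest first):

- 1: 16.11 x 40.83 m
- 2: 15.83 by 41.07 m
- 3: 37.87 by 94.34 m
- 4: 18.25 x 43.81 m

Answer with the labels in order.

4, 3, 1, 2

1: 40.83/16.11 ≈ 2.534 → |2.534 − 2.414| = 0.120
2: 41.07/15.83 ≈ 2.594 → |2.594 − 2.414| = 0.180
3: 94.34/37.87 ≈ 2.491 → |2.491 − 2.414| = 0.077
4: 43.81/18.25 ≈ 2.401 → |2.401 − 2.414| = 0.013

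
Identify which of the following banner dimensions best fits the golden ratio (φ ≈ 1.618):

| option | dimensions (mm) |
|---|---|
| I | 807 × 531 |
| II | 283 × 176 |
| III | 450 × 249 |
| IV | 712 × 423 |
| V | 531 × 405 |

Ratios (long/short): I ≈ 1.520; II ≈ 1.608; III ≈ 1.807; IV ≈ 1.683; V ≈ 1.311.
golden ratio ≈ 1.618; option II is nearest (Δ 0.010).

II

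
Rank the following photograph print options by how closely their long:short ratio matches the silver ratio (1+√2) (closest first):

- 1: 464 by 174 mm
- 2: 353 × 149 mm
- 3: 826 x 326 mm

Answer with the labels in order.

Ratios: 1 = 464 / 174 ≈ 2.667; 2 = 353 / 149 ≈ 2.369; 3 = 826 / 326 ≈ 2.534.
|Δ from 2.414|: 1 0.253; 2 0.045; 3 0.120.

2, 3, 1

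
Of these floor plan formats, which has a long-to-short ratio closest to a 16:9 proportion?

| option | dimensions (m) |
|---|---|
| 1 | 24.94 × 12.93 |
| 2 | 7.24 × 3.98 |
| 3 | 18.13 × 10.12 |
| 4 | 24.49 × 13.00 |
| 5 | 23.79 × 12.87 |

Ratios (long/short): 1 ≈ 1.929; 2 ≈ 1.819; 3 ≈ 1.792; 4 ≈ 1.884; 5 ≈ 1.848.
16:9 ≈ 1.778; option 3 is nearest (Δ 0.014).

3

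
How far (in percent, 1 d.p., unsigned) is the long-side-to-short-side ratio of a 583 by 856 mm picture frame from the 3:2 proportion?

Ratio = 856 / 583 ≈ 1.4683.
Ideal 3:2 = 1.5000. |1.4683 − 1.5000| / 1.5000 ≈ 2.11% → 2.1%.

2.1%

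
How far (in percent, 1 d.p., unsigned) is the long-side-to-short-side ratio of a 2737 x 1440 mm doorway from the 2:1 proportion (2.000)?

5.0%

Ratio = 2737 / 1440 ≈ 1.9007.
Ideal 2:1 = 2.0000. |1.9007 − 2.0000| / 2.0000 ≈ 4.96% → 5.0%.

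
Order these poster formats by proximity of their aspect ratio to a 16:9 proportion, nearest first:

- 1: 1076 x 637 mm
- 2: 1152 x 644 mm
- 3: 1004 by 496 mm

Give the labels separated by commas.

Ratios: 1 = 1076 / 637 ≈ 1.689; 2 = 1152 / 644 ≈ 1.789; 3 = 1004 / 496 ≈ 2.024.
|Δ from 1.778|: 1 0.089; 2 0.011; 3 0.246.

2, 1, 3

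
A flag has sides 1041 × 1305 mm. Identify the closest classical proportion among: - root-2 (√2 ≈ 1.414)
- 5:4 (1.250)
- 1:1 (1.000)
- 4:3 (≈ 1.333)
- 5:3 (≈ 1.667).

5:4

Ratio = 1305 / 1041 ≈ 1.254.
Distances: root-2 1.414 (Δ 0.160); 5:4 1.250 (Δ 0.004); 1:1 1.000 (Δ 0.254); 4:3 1.333 (Δ 0.079); 5:3 1.667 (Δ 0.413).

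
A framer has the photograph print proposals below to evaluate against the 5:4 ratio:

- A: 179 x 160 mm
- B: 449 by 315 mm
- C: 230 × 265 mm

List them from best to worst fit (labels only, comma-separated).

C, A, B

Ratios: A = 179 / 160 ≈ 1.119; B = 449 / 315 ≈ 1.425; C = 265 / 230 ≈ 1.152.
|Δ from 1.250|: A 0.131; B 0.175; C 0.098.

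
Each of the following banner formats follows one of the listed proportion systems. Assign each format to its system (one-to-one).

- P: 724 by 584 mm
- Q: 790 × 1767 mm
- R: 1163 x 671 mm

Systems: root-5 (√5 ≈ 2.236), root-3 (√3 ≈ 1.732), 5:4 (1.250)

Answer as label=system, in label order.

P = 724/584 ≈ 1.240 → 5:4 (1.250)
Q = 1767/790 ≈ 2.237 → root-5 (2.236)
R = 1163/671 ≈ 1.733 → root-3 (1.732)

P=5:4, Q=root-5, R=root-3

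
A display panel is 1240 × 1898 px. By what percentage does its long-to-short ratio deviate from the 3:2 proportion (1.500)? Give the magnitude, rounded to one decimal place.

2.0%

Ratio = 1898 / 1240 ≈ 1.5306.
Ideal 3:2 = 1.5000. |1.5306 − 1.5000| / 1.5000 ≈ 2.04% → 2.0%.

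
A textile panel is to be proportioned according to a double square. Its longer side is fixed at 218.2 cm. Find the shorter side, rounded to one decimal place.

2:1 = 2.00000.
Shorter side = 218.2 ÷ 2.00000 ≈ 109.100 → 109.1 cm.

109.1 cm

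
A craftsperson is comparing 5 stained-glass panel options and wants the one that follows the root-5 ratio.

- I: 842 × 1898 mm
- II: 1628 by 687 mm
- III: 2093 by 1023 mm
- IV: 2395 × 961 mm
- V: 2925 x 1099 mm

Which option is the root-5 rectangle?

Ratios (long/short): I ≈ 2.254; II ≈ 2.370; III ≈ 2.046; IV ≈ 2.492; V ≈ 2.662.
root-5 ≈ 2.236; option I is nearest (Δ 0.018).

I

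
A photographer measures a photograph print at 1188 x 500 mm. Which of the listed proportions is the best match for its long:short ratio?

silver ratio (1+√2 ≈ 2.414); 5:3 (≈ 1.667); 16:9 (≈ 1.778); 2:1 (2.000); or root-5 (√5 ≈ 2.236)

Ratio = 1188 / 500 ≈ 2.376.
Distances: silver ratio 2.414 (Δ 0.038); 5:3 1.667 (Δ 0.709); 16:9 1.778 (Δ 0.598); 2:1 2.000 (Δ 0.376); root-5 2.236 (Δ 0.140).

silver ratio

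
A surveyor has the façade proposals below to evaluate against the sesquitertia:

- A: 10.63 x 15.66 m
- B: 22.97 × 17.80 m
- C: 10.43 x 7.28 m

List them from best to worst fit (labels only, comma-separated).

Ratios: A = 15.66 / 10.63 ≈ 1.473; B = 22.97 / 17.80 ≈ 1.290; C = 10.43 / 7.28 ≈ 1.433.
|Δ from 1.333|: A 0.140; B 0.043; C 0.100.

B, C, A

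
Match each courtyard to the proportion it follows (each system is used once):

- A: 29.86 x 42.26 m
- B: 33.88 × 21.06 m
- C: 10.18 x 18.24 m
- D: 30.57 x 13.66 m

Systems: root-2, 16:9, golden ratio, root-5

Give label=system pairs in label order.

A=root-2, B=golden ratio, C=16:9, D=root-5

A = 42.26/29.86 ≈ 1.415 → root-2 (1.414)
B = 33.88/21.06 ≈ 1.609 → golden ratio (1.618)
C = 18.24/10.18 ≈ 1.792 → 16:9 (1.778)
D = 30.57/13.66 ≈ 2.238 → root-5 (2.236)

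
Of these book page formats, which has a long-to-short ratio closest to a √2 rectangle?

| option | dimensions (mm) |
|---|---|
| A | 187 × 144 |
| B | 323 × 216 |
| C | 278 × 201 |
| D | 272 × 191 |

Target root-2 ≈ 1.414.
A: 1.299 (Δ0.115)  B: 1.495 (Δ0.081)  C: 1.383 (Δ0.031)  D: 1.424 (Δ0.010)

D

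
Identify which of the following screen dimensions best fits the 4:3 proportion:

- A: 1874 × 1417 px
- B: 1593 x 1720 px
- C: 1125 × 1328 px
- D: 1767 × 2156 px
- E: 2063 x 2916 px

Ratios (long/short): A ≈ 1.323; B ≈ 1.080; C ≈ 1.180; D ≈ 1.220; E ≈ 1.413.
4:3 ≈ 1.333; option A is nearest (Δ 0.010).

A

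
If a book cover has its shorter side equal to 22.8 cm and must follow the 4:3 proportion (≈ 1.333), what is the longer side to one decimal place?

30.4 cm

4:3 ≈ 1.33333.
Longer side = 22.8 × 1.33333 ≈ 30.400 → 30.4 cm.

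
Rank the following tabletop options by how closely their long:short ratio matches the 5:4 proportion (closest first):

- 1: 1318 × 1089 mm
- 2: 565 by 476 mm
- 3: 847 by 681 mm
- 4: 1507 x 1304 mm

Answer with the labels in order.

3, 1, 2, 4

1: 1318/1089 ≈ 1.210 → |1.210 − 1.250| = 0.040
2: 565/476 ≈ 1.187 → |1.187 − 1.250| = 0.063
3: 847/681 ≈ 1.244 → |1.244 − 1.250| = 0.006
4: 1507/1304 ≈ 1.156 → |1.156 − 1.250| = 0.094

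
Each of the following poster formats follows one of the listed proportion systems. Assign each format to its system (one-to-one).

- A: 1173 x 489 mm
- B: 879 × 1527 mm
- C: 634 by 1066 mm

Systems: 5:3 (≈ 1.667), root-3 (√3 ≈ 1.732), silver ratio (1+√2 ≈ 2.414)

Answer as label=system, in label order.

A=silver ratio, B=root-3, C=5:3

Ratios: A ≈ 2.399; B ≈ 1.737; C ≈ 1.681.
Targets: 5:3 ≈ 1.667; root-3 ≈ 1.732; silver ratio ≈ 2.414.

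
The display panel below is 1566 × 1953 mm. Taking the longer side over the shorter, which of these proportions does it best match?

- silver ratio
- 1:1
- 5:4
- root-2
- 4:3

1953/1566 ≈ 1.247. Nearest candidates are 5:4 (1.250, off by 0.003) and 4:3 (1.333, off by 0.086).

5:4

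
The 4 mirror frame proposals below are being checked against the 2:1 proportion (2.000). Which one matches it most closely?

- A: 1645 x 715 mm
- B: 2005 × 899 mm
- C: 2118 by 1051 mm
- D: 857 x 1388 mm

C

Ratios (long/short): A ≈ 2.301; B ≈ 2.230; C ≈ 2.015; D ≈ 1.620.
2:1 ≈ 2.000; option C is nearest (Δ 0.015).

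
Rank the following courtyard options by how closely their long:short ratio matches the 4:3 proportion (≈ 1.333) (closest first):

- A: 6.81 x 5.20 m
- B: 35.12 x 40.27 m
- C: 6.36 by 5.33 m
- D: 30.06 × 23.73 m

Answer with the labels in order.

A: 6.81/5.20 ≈ 1.310 → |1.310 − 1.333| = 0.023
B: 40.27/35.12 ≈ 1.147 → |1.147 − 1.333| = 0.186
C: 6.36/5.33 ≈ 1.193 → |1.193 − 1.333| = 0.140
D: 30.06/23.73 ≈ 1.267 → |1.267 − 1.333| = 0.066

A, D, C, B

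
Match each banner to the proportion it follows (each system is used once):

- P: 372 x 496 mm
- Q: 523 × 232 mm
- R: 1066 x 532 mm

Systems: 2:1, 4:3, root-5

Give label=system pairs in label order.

Ratios: P ≈ 1.333; Q ≈ 2.254; R ≈ 2.004.
Targets: 2:1 ≈ 2.000; 4:3 ≈ 1.333; root-5 ≈ 2.236.

P=4:3, Q=root-5, R=2:1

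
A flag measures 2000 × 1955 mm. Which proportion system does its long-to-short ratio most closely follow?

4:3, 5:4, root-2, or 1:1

1:1

2000/1955 ≈ 1.023. Nearest candidates are 1:1 (1.000, off by 0.023) and 5:4 (1.250, off by 0.227).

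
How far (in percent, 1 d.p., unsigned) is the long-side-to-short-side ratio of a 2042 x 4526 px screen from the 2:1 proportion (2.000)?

10.8%

Ratio = 4526 / 2042 ≈ 2.2165.
Ideal 2:1 = 2.0000. |2.2165 − 2.0000| / 2.0000 ≈ 10.82% → 10.8%.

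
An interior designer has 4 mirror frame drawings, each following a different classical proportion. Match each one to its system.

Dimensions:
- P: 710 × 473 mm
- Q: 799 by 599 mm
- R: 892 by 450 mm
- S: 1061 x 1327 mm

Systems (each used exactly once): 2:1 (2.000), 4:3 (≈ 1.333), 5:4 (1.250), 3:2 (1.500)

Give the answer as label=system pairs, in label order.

Ratios: P ≈ 1.501; Q ≈ 1.334; R ≈ 1.982; S ≈ 1.251.
Targets: 2:1 ≈ 2.000; 4:3 ≈ 1.333; 5:4 ≈ 1.250; 3:2 ≈ 1.500.

P=3:2, Q=4:3, R=2:1, S=5:4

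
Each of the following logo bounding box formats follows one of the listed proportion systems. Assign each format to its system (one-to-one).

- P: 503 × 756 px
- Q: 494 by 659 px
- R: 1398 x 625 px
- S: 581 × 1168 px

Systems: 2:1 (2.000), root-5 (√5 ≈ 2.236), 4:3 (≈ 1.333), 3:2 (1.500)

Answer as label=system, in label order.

Ratios: P ≈ 1.503; Q ≈ 1.334; R ≈ 2.237; S ≈ 2.010.
Targets: 2:1 ≈ 2.000; root-5 ≈ 2.236; 4:3 ≈ 1.333; 3:2 ≈ 1.500.

P=3:2, Q=4:3, R=root-5, S=2:1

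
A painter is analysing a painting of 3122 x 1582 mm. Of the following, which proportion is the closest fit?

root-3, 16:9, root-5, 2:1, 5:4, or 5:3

Ratio = 3122 / 1582 ≈ 1.973.
Distances: root-3 1.732 (Δ 0.241); 16:9 1.778 (Δ 0.195); root-5 2.236 (Δ 0.263); 2:1 2.000 (Δ 0.027); 5:4 1.250 (Δ 0.723); 5:3 1.667 (Δ 0.306).

2:1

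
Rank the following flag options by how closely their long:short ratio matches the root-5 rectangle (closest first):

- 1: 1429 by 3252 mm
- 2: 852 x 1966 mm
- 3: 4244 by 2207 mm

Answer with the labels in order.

1: 3252/1429 ≈ 2.276 → |2.276 − 2.236| = 0.040
2: 1966/852 ≈ 2.308 → |2.308 − 2.236| = 0.072
3: 4244/2207 ≈ 1.923 → |1.923 − 2.236| = 0.313

1, 2, 3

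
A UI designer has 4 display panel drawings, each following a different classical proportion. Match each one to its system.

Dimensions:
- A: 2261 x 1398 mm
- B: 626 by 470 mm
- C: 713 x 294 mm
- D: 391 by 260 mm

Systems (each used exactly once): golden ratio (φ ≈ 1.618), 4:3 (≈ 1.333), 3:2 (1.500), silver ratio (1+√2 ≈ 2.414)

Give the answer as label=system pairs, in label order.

A=golden ratio, B=4:3, C=silver ratio, D=3:2

A = 2261/1398 ≈ 1.617 → golden ratio (1.618)
B = 626/470 ≈ 1.332 → 4:3 (1.333)
C = 713/294 ≈ 2.425 → silver ratio (2.414)
D = 391/260 ≈ 1.504 → 3:2 (1.500)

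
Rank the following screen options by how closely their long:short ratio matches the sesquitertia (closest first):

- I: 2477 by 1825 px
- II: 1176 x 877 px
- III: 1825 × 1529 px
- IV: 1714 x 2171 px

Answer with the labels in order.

Ratios: I = 2477 / 1825 ≈ 1.357; II = 1176 / 877 ≈ 1.341; III = 1825 / 1529 ≈ 1.194; IV = 2171 / 1714 ≈ 1.267.
|Δ from 1.333|: I 0.024; II 0.008; III 0.139; IV 0.066.

II, I, IV, III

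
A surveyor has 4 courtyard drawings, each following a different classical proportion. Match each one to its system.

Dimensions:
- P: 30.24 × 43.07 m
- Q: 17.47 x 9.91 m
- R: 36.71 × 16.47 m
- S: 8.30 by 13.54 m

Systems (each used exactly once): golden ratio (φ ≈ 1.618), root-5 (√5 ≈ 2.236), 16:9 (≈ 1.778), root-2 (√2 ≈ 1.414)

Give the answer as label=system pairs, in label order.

P=root-2, Q=16:9, R=root-5, S=golden ratio

P = 43.07/30.24 ≈ 1.424 → root-2 (1.414)
Q = 17.47/9.91 ≈ 1.763 → 16:9 (1.778)
R = 36.71/16.47 ≈ 2.229 → root-5 (2.236)
S = 13.54/8.30 ≈ 1.631 → golden ratio (1.618)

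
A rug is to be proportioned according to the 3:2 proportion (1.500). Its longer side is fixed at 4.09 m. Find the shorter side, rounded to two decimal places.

2.73 m

3:2 = 1.50000.
Shorter side = 4.09 ÷ 1.50000 ≈ 2.7267 → 2.73 m.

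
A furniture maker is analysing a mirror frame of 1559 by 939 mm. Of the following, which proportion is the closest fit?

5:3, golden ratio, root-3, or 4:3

5:3

1559/939 ≈ 1.660. Nearest candidates are 5:3 (1.667, off by 0.007) and golden ratio (1.618, off by 0.042).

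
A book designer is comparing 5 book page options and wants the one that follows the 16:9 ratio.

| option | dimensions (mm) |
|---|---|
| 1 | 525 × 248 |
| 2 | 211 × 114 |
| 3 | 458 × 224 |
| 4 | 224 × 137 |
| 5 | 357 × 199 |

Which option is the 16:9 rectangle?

5

Ratios (long/short): 1 ≈ 2.117; 2 ≈ 1.851; 3 ≈ 2.045; 4 ≈ 1.635; 5 ≈ 1.794.
16:9 ≈ 1.778; option 5 is nearest (Δ 0.016).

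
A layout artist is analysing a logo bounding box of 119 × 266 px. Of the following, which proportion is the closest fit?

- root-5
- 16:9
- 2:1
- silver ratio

266/119 ≈ 2.235. Nearest candidates are root-5 (2.236, off by 0.001) and silver ratio (2.414, off by 0.179).

root-5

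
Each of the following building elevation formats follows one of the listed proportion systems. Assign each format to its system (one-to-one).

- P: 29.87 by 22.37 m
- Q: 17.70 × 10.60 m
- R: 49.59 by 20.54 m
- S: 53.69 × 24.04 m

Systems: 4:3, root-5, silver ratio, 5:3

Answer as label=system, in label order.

P=4:3, Q=5:3, R=silver ratio, S=root-5

Ratios: P ≈ 1.335; Q ≈ 1.670; R ≈ 2.414; S ≈ 2.233.
Targets: 4:3 ≈ 1.333; root-5 ≈ 2.236; silver ratio ≈ 2.414; 5:3 ≈ 1.667.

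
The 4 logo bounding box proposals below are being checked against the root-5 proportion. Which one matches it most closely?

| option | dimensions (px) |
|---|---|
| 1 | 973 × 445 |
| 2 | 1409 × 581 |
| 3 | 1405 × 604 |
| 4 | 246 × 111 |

4

Target root-5 ≈ 2.236.
1: 2.187 (Δ0.049)  2: 2.425 (Δ0.189)  3: 2.326 (Δ0.090)  4: 2.216 (Δ0.020)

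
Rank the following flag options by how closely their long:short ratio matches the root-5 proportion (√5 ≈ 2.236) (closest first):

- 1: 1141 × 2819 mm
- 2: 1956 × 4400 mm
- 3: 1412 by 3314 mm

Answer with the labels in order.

1: 2819/1141 ≈ 2.471 → |2.471 − 2.236| = 0.235
2: 4400/1956 ≈ 2.249 → |2.249 − 2.236| = 0.013
3: 3314/1412 ≈ 2.347 → |2.347 − 2.236| = 0.111

2, 3, 1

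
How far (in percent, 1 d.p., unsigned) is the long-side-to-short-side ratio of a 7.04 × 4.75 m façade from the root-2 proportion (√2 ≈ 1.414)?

Ratio = 7.04 / 4.75 ≈ 1.4821.
Ideal root-2 ≈ 1.4142. |1.4821 − 1.4142| / 1.4142 ≈ 4.80% → 4.8%.

4.8%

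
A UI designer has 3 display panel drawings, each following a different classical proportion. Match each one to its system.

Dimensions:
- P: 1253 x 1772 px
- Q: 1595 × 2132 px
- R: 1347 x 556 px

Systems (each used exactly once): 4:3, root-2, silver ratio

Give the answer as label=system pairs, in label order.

Ratios: P ≈ 1.414; Q ≈ 1.337; R ≈ 2.423.
Targets: 4:3 ≈ 1.333; root-2 ≈ 1.414; silver ratio ≈ 2.414.

P=root-2, Q=4:3, R=silver ratio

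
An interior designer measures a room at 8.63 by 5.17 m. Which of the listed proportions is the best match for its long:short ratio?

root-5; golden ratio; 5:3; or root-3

8.63/5.17 ≈ 1.669. Nearest candidates are 5:3 (1.667, off by 0.002) and golden ratio (1.618, off by 0.051).

5:3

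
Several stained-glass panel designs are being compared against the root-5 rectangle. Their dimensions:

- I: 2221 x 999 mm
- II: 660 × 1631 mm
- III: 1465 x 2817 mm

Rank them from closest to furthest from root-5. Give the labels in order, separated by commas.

I, II, III

I: 2221/999 ≈ 2.223 → |2.223 − 2.236| = 0.013
II: 1631/660 ≈ 2.471 → |2.471 − 2.236| = 0.235
III: 2817/1465 ≈ 1.923 → |1.923 − 2.236| = 0.313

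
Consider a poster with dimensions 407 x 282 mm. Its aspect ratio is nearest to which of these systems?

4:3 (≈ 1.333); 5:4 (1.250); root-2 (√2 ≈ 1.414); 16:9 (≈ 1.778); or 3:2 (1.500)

root-2

407/282 ≈ 1.443. Nearest candidates are root-2 (1.414, off by 0.029) and 3:2 (1.500, off by 0.057).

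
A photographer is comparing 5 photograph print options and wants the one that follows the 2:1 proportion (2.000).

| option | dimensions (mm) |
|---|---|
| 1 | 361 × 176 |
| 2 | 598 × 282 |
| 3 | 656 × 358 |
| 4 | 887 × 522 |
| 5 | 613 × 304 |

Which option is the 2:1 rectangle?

Ratios (long/short): 1 ≈ 2.051; 2 ≈ 2.121; 3 ≈ 1.832; 4 ≈ 1.699; 5 ≈ 2.016.
2:1 ≈ 2.000; option 5 is nearest (Δ 0.016).

5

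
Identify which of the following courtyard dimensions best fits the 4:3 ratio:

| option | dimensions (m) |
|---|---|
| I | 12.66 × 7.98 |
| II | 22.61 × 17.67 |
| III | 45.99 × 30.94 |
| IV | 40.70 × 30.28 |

Target 4:3 ≈ 1.333.
I: 1.586 (Δ0.253)  II: 1.280 (Δ0.053)  III: 1.486 (Δ0.153)  IV: 1.344 (Δ0.011)

IV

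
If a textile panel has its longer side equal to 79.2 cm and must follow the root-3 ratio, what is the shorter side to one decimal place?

root-3 ≈ 1.73205.
Shorter side = 79.2 ÷ 1.73205 ≈ 45.726 → 45.7 cm.

45.7 cm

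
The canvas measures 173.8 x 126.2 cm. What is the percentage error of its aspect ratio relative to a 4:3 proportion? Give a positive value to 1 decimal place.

Ratio = 173.8 / 126.2 ≈ 1.3772.
Ideal 4:3 ≈ 1.3333. |1.3772 − 1.3333| / 1.3333 ≈ 3.29% → 3.3%.

3.3%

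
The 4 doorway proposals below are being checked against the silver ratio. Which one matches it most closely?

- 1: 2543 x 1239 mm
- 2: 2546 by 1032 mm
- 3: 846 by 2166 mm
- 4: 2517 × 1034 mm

4

Ratios (long/short): 1 ≈ 2.052; 2 ≈ 2.467; 3 ≈ 2.560; 4 ≈ 2.434.
silver ratio ≈ 2.414; option 4 is nearest (Δ 0.020).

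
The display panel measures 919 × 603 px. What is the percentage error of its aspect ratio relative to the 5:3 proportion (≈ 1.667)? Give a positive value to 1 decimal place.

Ratio = 919 / 603 ≈ 1.5240.
Ideal 5:3 ≈ 1.6667. |1.5240 − 1.6667| / 1.6667 ≈ 8.56% → 8.6%.

8.6%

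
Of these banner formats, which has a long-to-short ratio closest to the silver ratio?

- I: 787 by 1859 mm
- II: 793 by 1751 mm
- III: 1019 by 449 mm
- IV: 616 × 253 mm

IV

Ratios (long/short): I ≈ 2.362; II ≈ 2.208; III ≈ 2.269; IV ≈ 2.435.
silver ratio ≈ 2.414; option IV is nearest (Δ 0.021).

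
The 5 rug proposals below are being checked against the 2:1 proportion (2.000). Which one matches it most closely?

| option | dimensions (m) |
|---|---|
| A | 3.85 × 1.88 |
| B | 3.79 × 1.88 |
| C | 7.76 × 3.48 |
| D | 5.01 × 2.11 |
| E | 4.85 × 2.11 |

B

Ratios (long/short): A ≈ 2.048; B ≈ 2.016; C ≈ 2.230; D ≈ 2.374; E ≈ 2.299.
2:1 ≈ 2.000; option B is nearest (Δ 0.016).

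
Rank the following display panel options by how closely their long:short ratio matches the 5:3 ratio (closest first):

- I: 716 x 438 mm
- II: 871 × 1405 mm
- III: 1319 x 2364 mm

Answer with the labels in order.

Ratios: I = 716 / 438 ≈ 1.635; II = 1405 / 871 ≈ 1.613; III = 2364 / 1319 ≈ 1.792.
|Δ from 1.667|: I 0.032; II 0.054; III 0.125.

I, II, III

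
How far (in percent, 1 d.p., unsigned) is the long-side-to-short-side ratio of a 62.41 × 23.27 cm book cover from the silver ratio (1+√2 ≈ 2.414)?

Ratio = 62.41 / 23.27 ≈ 2.6820.
Ideal silver ratio ≈ 2.4142. |2.6820 − 2.4142| / 2.4142 ≈ 11.09% → 11.1%.

11.1%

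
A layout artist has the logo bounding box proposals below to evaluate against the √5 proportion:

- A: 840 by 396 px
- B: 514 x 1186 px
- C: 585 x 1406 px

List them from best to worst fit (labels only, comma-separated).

B, A, C

A: 840/396 ≈ 2.121 → |2.121 − 2.236| = 0.115
B: 1186/514 ≈ 2.307 → |2.307 − 2.236| = 0.071
C: 1406/585 ≈ 2.403 → |2.403 − 2.236| = 0.167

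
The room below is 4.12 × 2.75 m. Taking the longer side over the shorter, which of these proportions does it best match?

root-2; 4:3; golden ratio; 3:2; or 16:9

4.12/2.75 ≈ 1.498. Nearest candidates are 3:2 (1.500, off by 0.002) and root-2 (1.414, off by 0.084).

3:2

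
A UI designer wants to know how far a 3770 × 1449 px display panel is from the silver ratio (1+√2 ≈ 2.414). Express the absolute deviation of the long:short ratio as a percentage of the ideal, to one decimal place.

Ratio = 3770 / 1449 ≈ 2.6018.
Ideal silver ratio ≈ 2.4142. |2.6018 − 2.4142| / 2.4142 ≈ 7.77% → 7.8%.

7.8%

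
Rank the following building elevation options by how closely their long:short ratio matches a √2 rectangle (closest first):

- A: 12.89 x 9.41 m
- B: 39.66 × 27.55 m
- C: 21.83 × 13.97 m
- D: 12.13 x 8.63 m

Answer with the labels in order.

D, B, A, C

A: 12.89/9.41 ≈ 1.370 → |1.370 − 1.414| = 0.044
B: 39.66/27.55 ≈ 1.440 → |1.440 − 1.414| = 0.026
C: 21.83/13.97 ≈ 1.563 → |1.563 − 1.414| = 0.149
D: 12.13/8.63 ≈ 1.406 → |1.406 − 1.414| = 0.008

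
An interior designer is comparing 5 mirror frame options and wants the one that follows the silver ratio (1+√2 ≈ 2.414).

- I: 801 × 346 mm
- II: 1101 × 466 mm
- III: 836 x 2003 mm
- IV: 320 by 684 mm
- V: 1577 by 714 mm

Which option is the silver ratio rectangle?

Ratios (long/short): I ≈ 2.315; II ≈ 2.363; III ≈ 2.396; IV ≈ 2.138; V ≈ 2.209.
silver ratio ≈ 2.414; option III is nearest (Δ 0.018).

III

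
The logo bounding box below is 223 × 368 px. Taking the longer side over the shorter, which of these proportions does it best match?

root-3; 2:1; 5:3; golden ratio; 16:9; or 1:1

5:3

368/223 ≈ 1.650. Nearest candidates are 5:3 (1.667, off by 0.017) and golden ratio (1.618, off by 0.032).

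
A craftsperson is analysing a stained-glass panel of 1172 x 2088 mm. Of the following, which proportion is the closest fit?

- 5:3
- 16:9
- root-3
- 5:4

2088/1172 ≈ 1.782. Nearest candidates are 16:9 (1.778, off by 0.004) and root-3 (1.732, off by 0.050).

16:9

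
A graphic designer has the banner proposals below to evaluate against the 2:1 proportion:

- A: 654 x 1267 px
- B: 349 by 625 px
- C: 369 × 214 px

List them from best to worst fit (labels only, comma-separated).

A, B, C

A: 1267/654 ≈ 1.937 → |1.937 − 2.000| = 0.063
B: 625/349 ≈ 1.791 → |1.791 − 2.000| = 0.209
C: 369/214 ≈ 1.724 → |1.724 − 2.000| = 0.276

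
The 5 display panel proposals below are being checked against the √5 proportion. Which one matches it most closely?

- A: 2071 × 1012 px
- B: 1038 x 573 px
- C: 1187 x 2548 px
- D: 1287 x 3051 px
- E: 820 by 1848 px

E

Target root-5 ≈ 2.236.
A: 2.046 (Δ0.190)  B: 1.812 (Δ0.424)  C: 2.147 (Δ0.089)  D: 2.371 (Δ0.135)  E: 2.254 (Δ0.018)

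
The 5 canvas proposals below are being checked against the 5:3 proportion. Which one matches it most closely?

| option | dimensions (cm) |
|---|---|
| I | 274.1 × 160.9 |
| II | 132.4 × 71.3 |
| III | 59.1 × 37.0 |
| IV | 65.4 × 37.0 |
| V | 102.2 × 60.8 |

V

Target 5:3 ≈ 1.667.
I: 1.704 (Δ0.037)  II: 1.857 (Δ0.190)  III: 1.597 (Δ0.070)  IV: 1.768 (Δ0.101)  V: 1.681 (Δ0.014)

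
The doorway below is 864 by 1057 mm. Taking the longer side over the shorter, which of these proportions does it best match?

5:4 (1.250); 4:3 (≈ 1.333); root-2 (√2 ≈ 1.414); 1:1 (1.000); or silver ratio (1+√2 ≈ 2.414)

1057/864 ≈ 1.223. Nearest candidates are 5:4 (1.250, off by 0.027) and 4:3 (1.333, off by 0.110).

5:4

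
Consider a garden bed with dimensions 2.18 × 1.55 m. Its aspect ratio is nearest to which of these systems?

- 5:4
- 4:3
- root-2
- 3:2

root-2

Ratio = 2.18 / 1.55 ≈ 1.406.
Distances: 5:4 1.250 (Δ 0.156); 4:3 1.333 (Δ 0.073); root-2 1.414 (Δ 0.008); 3:2 1.500 (Δ 0.094).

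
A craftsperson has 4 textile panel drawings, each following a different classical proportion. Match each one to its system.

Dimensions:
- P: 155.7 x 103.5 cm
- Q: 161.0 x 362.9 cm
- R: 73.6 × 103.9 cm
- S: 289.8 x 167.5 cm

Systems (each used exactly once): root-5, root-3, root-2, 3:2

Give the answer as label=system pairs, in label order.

P=3:2, Q=root-5, R=root-2, S=root-3

P = 155.7/103.5 ≈ 1.504 → 3:2 (1.500)
Q = 362.9/161.0 ≈ 2.254 → root-5 (2.236)
R = 103.9/73.6 ≈ 1.412 → root-2 (1.414)
S = 289.8/167.5 ≈ 1.730 → root-3 (1.732)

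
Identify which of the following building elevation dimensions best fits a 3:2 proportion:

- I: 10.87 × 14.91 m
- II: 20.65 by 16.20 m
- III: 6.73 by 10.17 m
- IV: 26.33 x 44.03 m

Ratios (long/short): I ≈ 1.372; II ≈ 1.275; III ≈ 1.511; IV ≈ 1.672.
3:2 ≈ 1.500; option III is nearest (Δ 0.011).

III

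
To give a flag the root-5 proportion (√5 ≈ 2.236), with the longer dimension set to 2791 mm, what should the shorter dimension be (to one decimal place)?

1248.2 mm

root-5 ≈ 2.23607.
Shorter side = 2791 ÷ 2.23607 ≈ 1248.172 → 1248.2 mm.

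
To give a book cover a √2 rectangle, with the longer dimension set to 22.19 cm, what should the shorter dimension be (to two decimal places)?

15.69 cm

root-2 ≈ 1.41421.
Shorter side = 22.19 ÷ 1.41421 ≈ 15.6907 → 15.69 cm.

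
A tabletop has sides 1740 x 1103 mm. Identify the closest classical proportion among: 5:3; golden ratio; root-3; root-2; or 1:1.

1740/1103 ≈ 1.578. Nearest candidates are golden ratio (1.618, off by 0.040) and 5:3 (1.667, off by 0.089).

golden ratio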